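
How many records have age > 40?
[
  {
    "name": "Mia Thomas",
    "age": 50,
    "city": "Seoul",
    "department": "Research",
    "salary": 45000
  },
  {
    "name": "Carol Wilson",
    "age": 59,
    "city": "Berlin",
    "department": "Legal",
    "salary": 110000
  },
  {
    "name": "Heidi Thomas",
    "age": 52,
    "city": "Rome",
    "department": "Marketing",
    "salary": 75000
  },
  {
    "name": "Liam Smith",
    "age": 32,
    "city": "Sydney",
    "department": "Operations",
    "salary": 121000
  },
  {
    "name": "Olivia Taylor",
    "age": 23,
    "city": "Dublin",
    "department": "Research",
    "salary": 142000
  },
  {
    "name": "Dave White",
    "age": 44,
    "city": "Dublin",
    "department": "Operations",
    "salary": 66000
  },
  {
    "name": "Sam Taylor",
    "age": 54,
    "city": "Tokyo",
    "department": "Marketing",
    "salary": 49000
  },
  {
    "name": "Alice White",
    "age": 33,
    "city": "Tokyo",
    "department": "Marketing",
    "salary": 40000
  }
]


Data: 8 records
Condition: age > 40

Checking each record:
  Mia Thomas: 50 MATCH
  Carol Wilson: 59 MATCH
  Heidi Thomas: 52 MATCH
  Liam Smith: 32
  Olivia Taylor: 23
  Dave White: 44 MATCH
  Sam Taylor: 54 MATCH
  Alice White: 33

Count: 5

5


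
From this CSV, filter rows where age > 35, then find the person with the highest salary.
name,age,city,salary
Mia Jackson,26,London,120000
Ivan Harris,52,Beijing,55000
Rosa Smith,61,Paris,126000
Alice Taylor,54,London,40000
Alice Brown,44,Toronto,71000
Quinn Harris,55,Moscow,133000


Filter: age > 35
Sort by: salary (descending)

Filtered records (5):
  Quinn Harris, age 55, salary $133000
  Rosa Smith, age 61, salary $126000
  Alice Brown, age 44, salary $71000
  Ivan Harris, age 52, salary $55000
  Alice Taylor, age 54, salary $40000

Highest salary: Quinn Harris ($133000)

Quinn Harris


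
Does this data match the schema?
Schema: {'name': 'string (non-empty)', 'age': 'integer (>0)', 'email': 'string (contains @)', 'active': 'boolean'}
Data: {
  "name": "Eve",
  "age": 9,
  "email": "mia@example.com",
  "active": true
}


Validating each field against schema:
  name: OK (non-empty string)
  age: OK (positive integer)
  email: OK (string with @)
  active: OK (boolean)

Result: VALID

VALID


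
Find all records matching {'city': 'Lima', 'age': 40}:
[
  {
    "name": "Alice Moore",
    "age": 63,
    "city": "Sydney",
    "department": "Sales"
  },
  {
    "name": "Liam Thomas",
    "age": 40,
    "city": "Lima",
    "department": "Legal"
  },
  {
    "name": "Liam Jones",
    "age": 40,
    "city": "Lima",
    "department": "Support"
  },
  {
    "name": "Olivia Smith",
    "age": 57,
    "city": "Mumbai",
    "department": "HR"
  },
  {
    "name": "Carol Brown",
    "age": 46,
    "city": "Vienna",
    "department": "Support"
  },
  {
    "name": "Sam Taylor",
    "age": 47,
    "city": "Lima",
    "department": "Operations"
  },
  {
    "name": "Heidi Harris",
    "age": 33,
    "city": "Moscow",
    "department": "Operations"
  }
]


Search criteria: {'city': 'Lima', 'age': 40}

Checking 7 records:
  Alice Moore: {city: Sydney, age: 63}
  Liam Thomas: {city: Lima, age: 40} <-- MATCH
  Liam Jones: {city: Lima, age: 40} <-- MATCH
  Olivia Smith: {city: Mumbai, age: 57}
  Carol Brown: {city: Vienna, age: 46}
  Sam Taylor: {city: Lima, age: 47}
  Heidi Harris: {city: Moscow, age: 33}

Matches: ["Liam Thomas", "Liam Jones"]

["Liam Thomas", "Liam Jones"]


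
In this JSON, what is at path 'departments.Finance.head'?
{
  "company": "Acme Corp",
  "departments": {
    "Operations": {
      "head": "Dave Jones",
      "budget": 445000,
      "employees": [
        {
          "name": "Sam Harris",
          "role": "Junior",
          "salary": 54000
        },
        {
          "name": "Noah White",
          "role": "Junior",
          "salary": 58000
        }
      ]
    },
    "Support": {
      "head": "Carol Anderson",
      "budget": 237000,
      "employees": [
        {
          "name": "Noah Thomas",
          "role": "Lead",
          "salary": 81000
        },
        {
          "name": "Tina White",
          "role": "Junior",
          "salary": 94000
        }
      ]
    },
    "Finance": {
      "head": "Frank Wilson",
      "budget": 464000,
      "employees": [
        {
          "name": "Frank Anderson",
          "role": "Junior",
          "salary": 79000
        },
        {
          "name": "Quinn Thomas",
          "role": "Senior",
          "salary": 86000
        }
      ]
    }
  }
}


Path: departments.Finance.head

Navigate:
  -> departments
  -> Finance
  -> head = 'Frank Wilson'

Frank Wilson


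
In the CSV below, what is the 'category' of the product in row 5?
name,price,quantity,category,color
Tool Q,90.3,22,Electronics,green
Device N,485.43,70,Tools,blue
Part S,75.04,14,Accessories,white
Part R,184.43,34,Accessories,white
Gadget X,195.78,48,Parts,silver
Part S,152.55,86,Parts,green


Query: Row 5 ('Gadget X'), column 'category'
Value: Parts

Parts


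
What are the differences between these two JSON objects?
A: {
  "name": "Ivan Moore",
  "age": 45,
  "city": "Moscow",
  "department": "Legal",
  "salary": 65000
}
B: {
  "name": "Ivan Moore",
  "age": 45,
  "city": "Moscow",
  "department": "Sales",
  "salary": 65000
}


Comparing each field (in key order):
  name: same
  age: same
  city: same
  department: DIFFERENT
  salary: same
Differences:
  department: Legal -> Sales

1 field(s) changed

1 change: department


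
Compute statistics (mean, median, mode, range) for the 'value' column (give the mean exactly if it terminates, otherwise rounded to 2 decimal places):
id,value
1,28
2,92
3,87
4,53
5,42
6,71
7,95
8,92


Data: [28, 92, 87, 53, 42, 71, 95, 92]
Count: 8
Sum: 560
Mean: 560/8 = 70
Sorted: [28, 42, 53, 71, 87, 92, 92, 95]
Median: 79.0
Mode: 92 (2 times)
Range: 95 - 28 = 67
Min: 28, Max: 95

mean=70, median=79.0, mode=92, range=67


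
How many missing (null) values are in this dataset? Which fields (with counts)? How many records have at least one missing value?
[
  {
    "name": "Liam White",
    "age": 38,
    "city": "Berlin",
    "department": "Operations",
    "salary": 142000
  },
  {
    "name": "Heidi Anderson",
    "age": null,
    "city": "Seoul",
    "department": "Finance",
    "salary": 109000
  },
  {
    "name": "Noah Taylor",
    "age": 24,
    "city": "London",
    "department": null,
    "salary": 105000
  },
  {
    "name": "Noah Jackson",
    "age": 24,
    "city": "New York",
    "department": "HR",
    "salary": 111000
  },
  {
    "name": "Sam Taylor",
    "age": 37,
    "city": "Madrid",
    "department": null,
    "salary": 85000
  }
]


Checking for missing (null) values in 5 records:

  Liam White: complete
  Heidi Anderson: age
  Noah Taylor: department
  Noah Jackson: complete
  Sam Taylor: department

Per field:
  name: 0 missing
  age: 1 missing
  city: 0 missing
  department: 2 missing
  salary: 0 missing

Total missing values: 3
Records with any missing: 3

3 missing values (age: 1, department: 2); 3 incomplete records


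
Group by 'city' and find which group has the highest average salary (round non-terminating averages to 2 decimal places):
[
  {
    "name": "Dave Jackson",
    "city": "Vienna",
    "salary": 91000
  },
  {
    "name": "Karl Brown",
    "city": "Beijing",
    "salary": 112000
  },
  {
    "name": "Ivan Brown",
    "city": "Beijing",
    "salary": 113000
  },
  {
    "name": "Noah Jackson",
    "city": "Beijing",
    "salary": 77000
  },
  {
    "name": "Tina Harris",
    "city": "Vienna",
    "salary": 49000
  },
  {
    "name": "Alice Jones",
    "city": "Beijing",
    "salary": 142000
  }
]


Group by: city

Groups:
  Beijing: 4 people, avg salary = 444000/4 = $111000
  Vienna: 2 people, avg salary = 140000/2 = $70000

Highest average salary: Beijing ($111000)

Beijing ($111000)


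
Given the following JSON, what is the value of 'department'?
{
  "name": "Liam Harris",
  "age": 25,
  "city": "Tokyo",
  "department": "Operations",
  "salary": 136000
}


Looking up field 'department'
Value: Operations

Operations


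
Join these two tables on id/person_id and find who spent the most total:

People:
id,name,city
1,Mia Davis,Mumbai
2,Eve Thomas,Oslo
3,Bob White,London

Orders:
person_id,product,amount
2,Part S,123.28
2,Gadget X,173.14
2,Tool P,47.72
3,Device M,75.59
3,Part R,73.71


Join on: people.id = orders.person_id

Joined rows:
  Eve Thomas (Oslo) bought Part S for $123.28
  Eve Thomas (Oslo) bought Gadget X for $173.14
  Eve Thomas (Oslo) bought Tool P for $47.72
  Bob White (London) bought Device M for $75.59
  Bob White (London) bought Part R for $73.71

Total per person:
  Eve Thomas: $344.14
  Bob White: $149.30

Top spender: Eve Thomas ($344.14)

Eve Thomas ($344.14)


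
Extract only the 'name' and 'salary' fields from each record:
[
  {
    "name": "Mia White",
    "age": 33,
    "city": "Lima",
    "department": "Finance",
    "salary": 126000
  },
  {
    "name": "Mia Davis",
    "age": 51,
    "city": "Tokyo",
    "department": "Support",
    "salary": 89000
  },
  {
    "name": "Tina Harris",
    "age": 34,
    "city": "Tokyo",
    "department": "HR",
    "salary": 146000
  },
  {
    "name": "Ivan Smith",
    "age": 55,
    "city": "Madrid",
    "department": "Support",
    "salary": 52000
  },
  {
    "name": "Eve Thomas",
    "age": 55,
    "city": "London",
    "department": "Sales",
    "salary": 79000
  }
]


Original: 5 records with fields: name, age, city, department, salary
Keep: ['name', 'salary']
Drop: ['age', 'city', 'department']
Result: 5 records, 2 fields each

[
  {
    "name": "Mia White",
    "salary": 126000
  },
  {
    "name": "Mia Davis",
    "salary": 89000
  },
  {
    "name": "Tina Harris",
    "salary": 146000
  },
  {
    "name": "Ivan Smith",
    "salary": 52000
  },
  {
    "name": "Eve Thomas",
    "salary": 79000
  }
]


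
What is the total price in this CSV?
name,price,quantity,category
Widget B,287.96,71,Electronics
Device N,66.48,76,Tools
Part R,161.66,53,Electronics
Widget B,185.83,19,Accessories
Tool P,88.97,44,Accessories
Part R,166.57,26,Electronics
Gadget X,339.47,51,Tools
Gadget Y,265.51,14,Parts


Computing total price:
Values: [287.96, 66.48, 161.66, 185.83, 88.97, 166.57, 339.47, 265.51]
Sum = 1562.45

1562.45


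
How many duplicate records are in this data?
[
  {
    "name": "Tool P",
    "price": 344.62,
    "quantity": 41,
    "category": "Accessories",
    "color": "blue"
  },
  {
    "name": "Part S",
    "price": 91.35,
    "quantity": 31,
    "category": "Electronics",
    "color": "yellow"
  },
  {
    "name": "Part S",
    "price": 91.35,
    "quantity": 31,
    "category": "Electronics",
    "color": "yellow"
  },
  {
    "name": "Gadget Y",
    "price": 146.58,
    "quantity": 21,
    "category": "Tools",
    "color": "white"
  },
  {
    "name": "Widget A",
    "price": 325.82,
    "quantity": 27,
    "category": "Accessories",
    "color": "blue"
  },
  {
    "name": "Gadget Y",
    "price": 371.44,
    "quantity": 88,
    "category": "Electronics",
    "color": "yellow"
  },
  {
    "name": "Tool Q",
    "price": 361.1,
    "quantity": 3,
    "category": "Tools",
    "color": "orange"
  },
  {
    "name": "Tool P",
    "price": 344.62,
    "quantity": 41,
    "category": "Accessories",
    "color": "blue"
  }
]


Checking 8 records for duplicates:

  Row 1: Tool P ($344.62, qty 41)
  Row 2: Part S ($91.35, qty 31)
  Row 3: Part S ($91.35, qty 31) <-- DUPLICATE
  Row 4: Gadget Y ($146.58, qty 21)
  Row 5: Widget A ($325.82, qty 27)
  Row 6: Gadget Y ($371.44, qty 88)
  Row 7: Tool Q ($361.1, qty 3)
  Row 8: Tool P ($344.62, qty 41) <-- DUPLICATE

Duplicates found: 2
Unique records: 6

2 duplicates, 6 unique


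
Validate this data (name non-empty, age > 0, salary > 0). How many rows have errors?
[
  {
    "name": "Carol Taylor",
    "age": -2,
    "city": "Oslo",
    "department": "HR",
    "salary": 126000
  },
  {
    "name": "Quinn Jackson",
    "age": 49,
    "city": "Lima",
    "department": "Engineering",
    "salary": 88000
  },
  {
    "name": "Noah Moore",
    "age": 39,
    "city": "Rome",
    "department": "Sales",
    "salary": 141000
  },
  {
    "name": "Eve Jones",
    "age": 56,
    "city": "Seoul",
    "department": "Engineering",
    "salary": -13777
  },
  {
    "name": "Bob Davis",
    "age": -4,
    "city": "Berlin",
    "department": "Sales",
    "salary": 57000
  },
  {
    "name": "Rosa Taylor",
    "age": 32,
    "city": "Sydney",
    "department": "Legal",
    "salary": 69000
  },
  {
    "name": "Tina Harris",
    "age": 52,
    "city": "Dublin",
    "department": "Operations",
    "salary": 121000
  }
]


Validating 7 records:
Rules: name non-empty, age > 0, salary > 0

  Row 1 (Carol Taylor): negative age: -2
  Row 2 (Quinn Jackson): OK
  Row 3 (Noah Moore): OK
  Row 4 (Eve Jones): negative salary: -13777
  Row 5 (Bob Davis): negative age: -4
  Row 6 (Rosa Taylor): OK
  Row 7 (Tina Harris): OK

Total errors: 3

3 errors


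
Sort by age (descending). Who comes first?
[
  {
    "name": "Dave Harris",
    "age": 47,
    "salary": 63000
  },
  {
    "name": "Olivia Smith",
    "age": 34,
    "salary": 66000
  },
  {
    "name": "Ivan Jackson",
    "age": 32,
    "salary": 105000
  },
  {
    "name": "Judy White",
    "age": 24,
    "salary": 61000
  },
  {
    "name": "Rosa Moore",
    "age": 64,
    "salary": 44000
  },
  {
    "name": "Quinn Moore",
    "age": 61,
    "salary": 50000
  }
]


Sort by: age (descending)

Sorted order:
  1. Rosa Moore (age = 64)
  2. Quinn Moore (age = 61)
  3. Dave Harris (age = 47)
  4. Olivia Smith (age = 34)
  5. Ivan Jackson (age = 32)
  6. Judy White (age = 24)

First: Rosa Moore

Rosa Moore


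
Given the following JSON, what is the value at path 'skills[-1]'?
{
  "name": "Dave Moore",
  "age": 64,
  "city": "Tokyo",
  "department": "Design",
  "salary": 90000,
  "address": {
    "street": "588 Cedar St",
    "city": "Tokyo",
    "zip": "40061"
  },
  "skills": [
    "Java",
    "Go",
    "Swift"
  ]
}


Query: skills[-1]
Path: skills -> last element
Value: Swift

Swift


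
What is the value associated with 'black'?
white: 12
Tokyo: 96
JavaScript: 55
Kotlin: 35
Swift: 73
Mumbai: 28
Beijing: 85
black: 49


Looking up key 'black'
Value: 49

49


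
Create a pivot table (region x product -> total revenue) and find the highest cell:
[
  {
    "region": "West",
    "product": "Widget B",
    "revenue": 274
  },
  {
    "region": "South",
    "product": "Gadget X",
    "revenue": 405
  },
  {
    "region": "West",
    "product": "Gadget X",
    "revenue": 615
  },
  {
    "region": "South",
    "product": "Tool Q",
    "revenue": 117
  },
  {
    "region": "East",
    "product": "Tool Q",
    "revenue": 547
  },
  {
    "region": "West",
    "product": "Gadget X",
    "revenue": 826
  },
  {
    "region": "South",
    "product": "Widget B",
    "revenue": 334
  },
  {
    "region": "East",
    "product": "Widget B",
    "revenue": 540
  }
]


Pivot: region (rows) x product (columns) -> total revenue

     Gadget X      Tool Q        Widget B    
East             0           547           540  
South          405           117           334  
West          1441             0           274  

Highest: West / Gadget X = $1441

West / Gadget X = $1441


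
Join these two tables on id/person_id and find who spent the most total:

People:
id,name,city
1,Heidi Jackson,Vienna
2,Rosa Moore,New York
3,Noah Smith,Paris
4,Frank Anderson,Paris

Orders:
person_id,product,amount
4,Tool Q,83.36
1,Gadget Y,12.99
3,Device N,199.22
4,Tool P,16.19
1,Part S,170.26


Join on: people.id = orders.person_id

Joined rows:
  Frank Anderson (Paris) bought Tool Q for $83.36
  Heidi Jackson (Vienna) bought Gadget Y for $12.99
  Noah Smith (Paris) bought Device N for $199.22
  Frank Anderson (Paris) bought Tool P for $16.19
  Heidi Jackson (Vienna) bought Part S for $170.26

Total per person:
  Noah Smith: $199.22
  Heidi Jackson: $183.25
  Frank Anderson: $99.55

Top spender: Noah Smith ($199.22)

Noah Smith ($199.22)


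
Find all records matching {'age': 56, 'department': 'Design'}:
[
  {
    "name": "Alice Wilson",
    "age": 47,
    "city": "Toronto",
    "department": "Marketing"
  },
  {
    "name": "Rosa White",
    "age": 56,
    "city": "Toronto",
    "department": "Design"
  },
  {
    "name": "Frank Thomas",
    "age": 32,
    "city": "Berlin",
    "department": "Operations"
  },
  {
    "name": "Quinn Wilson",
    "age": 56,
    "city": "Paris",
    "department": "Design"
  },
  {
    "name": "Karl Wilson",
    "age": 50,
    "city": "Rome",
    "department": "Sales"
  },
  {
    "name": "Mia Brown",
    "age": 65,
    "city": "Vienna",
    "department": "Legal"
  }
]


Search criteria: {'age': 56, 'department': 'Design'}

Checking 6 records:
  Alice Wilson: {age: 47, department: Marketing}
  Rosa White: {age: 56, department: Design} <-- MATCH
  Frank Thomas: {age: 32, department: Operations}
  Quinn Wilson: {age: 56, department: Design} <-- MATCH
  Karl Wilson: {age: 50, department: Sales}
  Mia Brown: {age: 65, department: Legal}

Matches: ["Rosa White", "Quinn Wilson"]

["Rosa White", "Quinn Wilson"]


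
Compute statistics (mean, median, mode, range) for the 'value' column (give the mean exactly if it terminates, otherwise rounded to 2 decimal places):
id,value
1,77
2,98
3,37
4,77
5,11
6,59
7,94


Data: [77, 98, 37, 77, 11, 59, 94]
Count: 7
Sum: 453
Mean: 453/7 ≈ 64.71 (rounded to 2 decimal places)
Sorted: [11, 37, 59, 77, 77, 94, 98]
Median: 77.0
Mode: 77 (2 times)
Range: 98 - 11 = 87
Min: 11, Max: 98

mean≈64.71, median=77.0, mode=77, range=87


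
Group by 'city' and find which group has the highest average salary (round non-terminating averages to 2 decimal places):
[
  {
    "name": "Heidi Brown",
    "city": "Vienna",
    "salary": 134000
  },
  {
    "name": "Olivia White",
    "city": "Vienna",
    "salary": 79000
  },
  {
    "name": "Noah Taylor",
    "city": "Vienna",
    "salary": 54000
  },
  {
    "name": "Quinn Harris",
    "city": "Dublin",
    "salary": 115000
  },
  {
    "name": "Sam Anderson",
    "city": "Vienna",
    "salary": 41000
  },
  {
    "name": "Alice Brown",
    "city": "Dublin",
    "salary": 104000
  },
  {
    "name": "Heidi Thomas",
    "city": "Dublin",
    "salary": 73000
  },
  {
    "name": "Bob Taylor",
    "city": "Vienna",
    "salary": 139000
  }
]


Group by: city

Groups:
  Dublin: 3 people, avg salary = 292000/3 ≈ $97333.33
  Vienna: 5 people, avg salary = 447000/5 = $89400

Highest average salary: Dublin (≈$97333.33)

Dublin (≈$97333.33)


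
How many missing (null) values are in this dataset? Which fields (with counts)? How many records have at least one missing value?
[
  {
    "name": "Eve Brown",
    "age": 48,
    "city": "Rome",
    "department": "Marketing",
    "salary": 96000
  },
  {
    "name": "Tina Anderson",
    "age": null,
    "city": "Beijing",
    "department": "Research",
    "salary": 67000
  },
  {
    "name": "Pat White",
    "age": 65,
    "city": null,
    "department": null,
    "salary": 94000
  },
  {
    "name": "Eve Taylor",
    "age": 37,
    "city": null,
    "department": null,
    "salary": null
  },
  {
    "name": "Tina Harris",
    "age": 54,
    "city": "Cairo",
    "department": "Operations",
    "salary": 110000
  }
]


Checking for missing (null) values in 5 records:

  Eve Brown: complete
  Tina Anderson: age
  Pat White: city, department
  Eve Taylor: city, department, salary
  Tina Harris: complete

Per field:
  name: 0 missing
  age: 1 missing
  city: 2 missing
  department: 2 missing
  salary: 1 missing

Total missing values: 6
Records with any missing: 3

6 missing values (age: 1, city: 2, department: 2, salary: 1); 3 incomplete records


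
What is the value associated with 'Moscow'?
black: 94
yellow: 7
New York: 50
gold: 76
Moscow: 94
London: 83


Looking up key 'Moscow'
Value: 94

94


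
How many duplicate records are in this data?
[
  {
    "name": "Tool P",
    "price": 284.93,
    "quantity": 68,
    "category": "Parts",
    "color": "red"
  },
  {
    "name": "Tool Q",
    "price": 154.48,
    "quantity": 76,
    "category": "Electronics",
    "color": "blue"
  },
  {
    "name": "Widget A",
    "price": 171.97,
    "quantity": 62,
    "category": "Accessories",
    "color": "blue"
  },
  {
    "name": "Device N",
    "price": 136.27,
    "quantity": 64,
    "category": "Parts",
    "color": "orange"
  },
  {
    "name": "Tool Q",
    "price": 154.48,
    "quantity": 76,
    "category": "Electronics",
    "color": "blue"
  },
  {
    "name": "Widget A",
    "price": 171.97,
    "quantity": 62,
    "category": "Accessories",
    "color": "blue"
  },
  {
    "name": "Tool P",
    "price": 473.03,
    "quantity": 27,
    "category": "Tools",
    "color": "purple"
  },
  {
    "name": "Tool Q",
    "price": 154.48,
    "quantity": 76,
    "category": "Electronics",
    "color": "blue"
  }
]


Checking 8 records for duplicates:

  Row 1: Tool P ($284.93, qty 68)
  Row 2: Tool Q ($154.48, qty 76)
  Row 3: Widget A ($171.97, qty 62)
  Row 4: Device N ($136.27, qty 64)
  Row 5: Tool Q ($154.48, qty 76) <-- DUPLICATE
  Row 6: Widget A ($171.97, qty 62) <-- DUPLICATE
  Row 7: Tool P ($473.03, qty 27)
  Row 8: Tool Q ($154.48, qty 76) <-- DUPLICATE

Duplicates found: 3
Unique records: 5

3 duplicates, 5 unique


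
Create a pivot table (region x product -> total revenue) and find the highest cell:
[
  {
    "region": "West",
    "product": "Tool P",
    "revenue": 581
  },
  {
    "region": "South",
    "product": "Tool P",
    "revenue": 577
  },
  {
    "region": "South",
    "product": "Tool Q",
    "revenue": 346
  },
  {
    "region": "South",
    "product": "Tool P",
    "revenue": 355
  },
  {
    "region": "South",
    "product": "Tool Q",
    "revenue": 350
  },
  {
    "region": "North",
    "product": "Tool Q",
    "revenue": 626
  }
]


Pivot: region (rows) x product (columns) -> total revenue

     Tool P        Tool Q      
North            0           626  
South          932           696  
West           581             0  

Highest: South / Tool P = $932

South / Tool P = $932


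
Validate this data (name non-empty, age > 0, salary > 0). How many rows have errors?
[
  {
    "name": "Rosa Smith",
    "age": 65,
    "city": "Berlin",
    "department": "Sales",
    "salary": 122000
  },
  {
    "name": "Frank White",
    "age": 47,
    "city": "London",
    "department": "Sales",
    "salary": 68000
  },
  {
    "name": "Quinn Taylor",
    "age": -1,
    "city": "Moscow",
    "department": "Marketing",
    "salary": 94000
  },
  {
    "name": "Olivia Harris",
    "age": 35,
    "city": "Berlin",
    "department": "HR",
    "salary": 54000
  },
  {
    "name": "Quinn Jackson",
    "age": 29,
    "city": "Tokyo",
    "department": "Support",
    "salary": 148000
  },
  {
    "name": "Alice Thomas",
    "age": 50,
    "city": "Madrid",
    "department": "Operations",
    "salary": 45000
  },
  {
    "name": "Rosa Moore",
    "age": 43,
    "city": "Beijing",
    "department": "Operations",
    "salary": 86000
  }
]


Validating 7 records:
Rules: name non-empty, age > 0, salary > 0

  Row 1 (Rosa Smith): OK
  Row 2 (Frank White): OK
  Row 3 (Quinn Taylor): negative age: -1
  Row 4 (Olivia Harris): OK
  Row 5 (Quinn Jackson): OK
  Row 6 (Alice Thomas): OK
  Row 7 (Rosa Moore): OK

Total errors: 1

1 errors


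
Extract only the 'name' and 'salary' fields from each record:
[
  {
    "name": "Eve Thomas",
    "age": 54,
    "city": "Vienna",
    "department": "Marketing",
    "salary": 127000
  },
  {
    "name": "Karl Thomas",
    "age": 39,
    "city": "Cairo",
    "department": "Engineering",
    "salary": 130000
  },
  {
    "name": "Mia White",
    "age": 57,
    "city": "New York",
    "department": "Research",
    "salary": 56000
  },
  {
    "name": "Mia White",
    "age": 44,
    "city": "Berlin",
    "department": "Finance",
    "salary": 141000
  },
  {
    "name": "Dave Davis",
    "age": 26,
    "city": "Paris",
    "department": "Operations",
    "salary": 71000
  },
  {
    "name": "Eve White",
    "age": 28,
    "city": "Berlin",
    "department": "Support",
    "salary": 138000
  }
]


Original: 6 records with fields: name, age, city, department, salary
Keep: ['name', 'salary']
Drop: ['age', 'city', 'department']
Result: 6 records, 2 fields each

[
  {
    "name": "Eve Thomas",
    "salary": 127000
  },
  {
    "name": "Karl Thomas",
    "salary": 130000
  },
  {
    "name": "Mia White",
    "salary": 56000
  },
  {
    "name": "Mia White",
    "salary": 141000
  },
  {
    "name": "Dave Davis",
    "salary": 71000
  },
  {
    "name": "Eve White",
    "salary": 138000
  }
]


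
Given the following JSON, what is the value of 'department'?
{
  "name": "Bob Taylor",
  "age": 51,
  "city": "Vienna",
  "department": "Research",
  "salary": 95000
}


Looking up field 'department'
Value: Research

Research


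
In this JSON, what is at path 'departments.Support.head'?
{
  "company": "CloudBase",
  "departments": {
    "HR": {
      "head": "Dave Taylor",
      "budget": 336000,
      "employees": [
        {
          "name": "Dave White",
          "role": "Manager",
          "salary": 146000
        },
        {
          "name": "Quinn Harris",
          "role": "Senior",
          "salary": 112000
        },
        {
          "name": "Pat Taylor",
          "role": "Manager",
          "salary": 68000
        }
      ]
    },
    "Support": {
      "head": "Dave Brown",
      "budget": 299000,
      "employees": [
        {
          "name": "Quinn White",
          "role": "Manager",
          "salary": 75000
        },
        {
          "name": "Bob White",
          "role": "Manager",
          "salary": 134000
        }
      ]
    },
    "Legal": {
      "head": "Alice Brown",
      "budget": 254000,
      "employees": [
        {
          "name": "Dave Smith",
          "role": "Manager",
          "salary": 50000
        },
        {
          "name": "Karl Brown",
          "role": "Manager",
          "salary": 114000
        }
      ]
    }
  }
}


Path: departments.Support.head

Navigate:
  -> departments
  -> Support
  -> head = 'Dave Brown'

Dave Brown


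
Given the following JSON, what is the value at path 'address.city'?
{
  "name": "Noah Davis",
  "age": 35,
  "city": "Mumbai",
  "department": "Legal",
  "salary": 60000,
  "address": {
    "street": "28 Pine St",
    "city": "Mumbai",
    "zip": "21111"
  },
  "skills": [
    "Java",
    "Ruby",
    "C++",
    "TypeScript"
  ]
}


Query: address.city
Path: address -> city
Value: Mumbai

Mumbai


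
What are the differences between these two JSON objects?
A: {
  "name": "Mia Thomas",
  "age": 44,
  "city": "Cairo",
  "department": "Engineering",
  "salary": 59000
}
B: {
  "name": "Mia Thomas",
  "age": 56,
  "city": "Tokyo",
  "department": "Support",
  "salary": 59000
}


Comparing each field (in key order):
  name: same
  age: DIFFERENT
  city: DIFFERENT
  department: DIFFERENT
  salary: same
Differences:
  age: 44 -> 56
  city: Cairo -> Tokyo
  department: Engineering -> Support

3 field(s) changed

3 changes: age, city, department


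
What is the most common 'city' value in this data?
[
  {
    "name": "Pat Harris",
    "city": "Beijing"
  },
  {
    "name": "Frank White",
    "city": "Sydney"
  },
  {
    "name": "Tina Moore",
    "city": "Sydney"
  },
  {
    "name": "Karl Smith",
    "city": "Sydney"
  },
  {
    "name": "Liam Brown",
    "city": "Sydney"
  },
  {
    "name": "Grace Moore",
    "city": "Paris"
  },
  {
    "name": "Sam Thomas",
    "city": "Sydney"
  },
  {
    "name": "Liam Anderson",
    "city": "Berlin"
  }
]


Counting 'city' values across 8 records:

  Sydney: 5 #####
  Beijing: 1 #
  Paris: 1 #
  Berlin: 1 #

Most common: Sydney (5 times)

Sydney (5 times)


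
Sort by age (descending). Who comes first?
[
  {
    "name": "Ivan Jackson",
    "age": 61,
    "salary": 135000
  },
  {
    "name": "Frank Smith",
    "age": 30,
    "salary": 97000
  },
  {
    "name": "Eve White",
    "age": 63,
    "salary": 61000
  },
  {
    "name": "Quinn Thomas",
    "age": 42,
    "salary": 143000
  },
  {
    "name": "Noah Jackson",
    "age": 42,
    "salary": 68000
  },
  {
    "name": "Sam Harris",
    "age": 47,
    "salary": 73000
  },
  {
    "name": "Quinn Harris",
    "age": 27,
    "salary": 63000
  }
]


Sort by: age (descending)

Sorted order:
  1. Eve White (age = 63)
  2. Ivan Jackson (age = 61)
  3. Sam Harris (age = 47)
  4. Quinn Thomas (age = 42)
  5. Noah Jackson (age = 42)
  6. Frank Smith (age = 30)
  7. Quinn Harris (age = 27)

First: Eve White

Eve White


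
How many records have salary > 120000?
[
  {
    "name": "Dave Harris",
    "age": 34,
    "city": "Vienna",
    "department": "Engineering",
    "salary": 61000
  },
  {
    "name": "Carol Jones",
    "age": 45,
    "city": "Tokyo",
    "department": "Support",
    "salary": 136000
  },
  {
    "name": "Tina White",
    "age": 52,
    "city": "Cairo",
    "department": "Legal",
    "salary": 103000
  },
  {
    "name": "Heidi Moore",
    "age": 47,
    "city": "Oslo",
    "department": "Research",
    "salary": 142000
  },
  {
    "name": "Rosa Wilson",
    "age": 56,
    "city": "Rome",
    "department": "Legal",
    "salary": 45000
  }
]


Data: 5 records
Condition: salary > 120000

Checking each record:
  Dave Harris: 61000
  Carol Jones: 136000 MATCH
  Tina White: 103000
  Heidi Moore: 142000 MATCH
  Rosa Wilson: 45000

Count: 2

2


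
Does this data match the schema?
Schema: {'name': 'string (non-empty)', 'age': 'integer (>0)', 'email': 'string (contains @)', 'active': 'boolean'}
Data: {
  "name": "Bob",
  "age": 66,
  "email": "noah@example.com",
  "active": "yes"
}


Validating each field against schema:
  name: OK (non-empty string)
  age: OK (positive integer)
  email: OK (string with @)
  active: FAIL ("yes" is not a boolean)

Result: INVALID (1 error: active)

INVALID (1 error: active)


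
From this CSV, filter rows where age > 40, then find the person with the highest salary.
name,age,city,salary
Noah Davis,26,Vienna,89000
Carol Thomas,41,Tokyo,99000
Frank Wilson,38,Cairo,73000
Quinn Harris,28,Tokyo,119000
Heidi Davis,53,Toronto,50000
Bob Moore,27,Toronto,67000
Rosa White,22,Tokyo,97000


Filter: age > 40
Sort by: salary (descending)

Filtered records (2):
  Carol Thomas, age 41, salary $99000
  Heidi Davis, age 53, salary $50000

Highest salary: Carol Thomas ($99000)

Carol Thomas


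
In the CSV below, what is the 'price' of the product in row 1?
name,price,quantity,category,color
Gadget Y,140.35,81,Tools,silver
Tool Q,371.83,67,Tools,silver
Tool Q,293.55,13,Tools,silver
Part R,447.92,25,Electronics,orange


Query: Row 1 ('Gadget Y'), column 'price'
Value: 140.35

140.35


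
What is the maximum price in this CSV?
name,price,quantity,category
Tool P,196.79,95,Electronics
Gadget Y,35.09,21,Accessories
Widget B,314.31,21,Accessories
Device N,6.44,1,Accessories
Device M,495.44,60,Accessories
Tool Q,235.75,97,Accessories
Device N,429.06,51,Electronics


Computing maximum price:
Values: [196.79, 35.09, 314.31, 6.44, 495.44, 235.75, 429.06]
Max = 495.44

495.44


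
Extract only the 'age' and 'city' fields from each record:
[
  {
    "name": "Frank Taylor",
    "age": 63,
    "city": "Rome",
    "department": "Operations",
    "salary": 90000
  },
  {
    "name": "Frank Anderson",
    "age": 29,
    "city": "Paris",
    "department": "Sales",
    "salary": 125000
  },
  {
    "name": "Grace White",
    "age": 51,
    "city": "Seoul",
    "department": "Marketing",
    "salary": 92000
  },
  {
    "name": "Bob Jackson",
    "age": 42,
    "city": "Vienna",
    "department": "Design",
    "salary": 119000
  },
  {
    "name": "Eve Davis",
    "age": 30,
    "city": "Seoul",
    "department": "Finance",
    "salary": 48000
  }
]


Original: 5 records with fields: name, age, city, department, salary
Keep: ['age', 'city']
Drop: ['name', 'department', 'salary']
Result: 5 records, 2 fields each

[
  {
    "age": 63,
    "city": "Rome"
  },
  {
    "age": 29,
    "city": "Paris"
  },
  {
    "age": 51,
    "city": "Seoul"
  },
  {
    "age": 42,
    "city": "Vienna"
  },
  {
    "age": 30,
    "city": "Seoul"
  }
]


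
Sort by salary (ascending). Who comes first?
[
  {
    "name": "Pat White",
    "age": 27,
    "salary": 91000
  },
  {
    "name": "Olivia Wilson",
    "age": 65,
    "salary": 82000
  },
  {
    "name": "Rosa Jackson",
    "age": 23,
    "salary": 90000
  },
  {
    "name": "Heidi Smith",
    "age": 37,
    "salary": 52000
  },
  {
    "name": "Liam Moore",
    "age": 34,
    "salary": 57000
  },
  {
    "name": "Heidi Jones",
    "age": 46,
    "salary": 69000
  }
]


Sort by: salary (ascending)

Sorted order:
  1. Heidi Smith (salary = 52000)
  2. Liam Moore (salary = 57000)
  3. Heidi Jones (salary = 69000)
  4. Olivia Wilson (salary = 82000)
  5. Rosa Jackson (salary = 90000)
  6. Pat White (salary = 91000)

First: Heidi Smith

Heidi Smith


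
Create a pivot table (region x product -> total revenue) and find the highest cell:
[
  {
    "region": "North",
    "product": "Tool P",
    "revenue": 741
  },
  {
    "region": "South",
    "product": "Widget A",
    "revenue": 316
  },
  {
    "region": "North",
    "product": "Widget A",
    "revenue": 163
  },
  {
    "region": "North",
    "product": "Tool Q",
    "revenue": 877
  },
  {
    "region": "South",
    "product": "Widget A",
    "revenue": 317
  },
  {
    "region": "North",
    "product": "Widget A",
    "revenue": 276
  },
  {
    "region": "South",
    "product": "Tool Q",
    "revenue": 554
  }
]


Pivot: region (rows) x product (columns) -> total revenue

     Tool P        Tool Q        Widget A    
North          741           877           439  
South            0           554           633  

Highest: North / Tool Q = $877

North / Tool Q = $877


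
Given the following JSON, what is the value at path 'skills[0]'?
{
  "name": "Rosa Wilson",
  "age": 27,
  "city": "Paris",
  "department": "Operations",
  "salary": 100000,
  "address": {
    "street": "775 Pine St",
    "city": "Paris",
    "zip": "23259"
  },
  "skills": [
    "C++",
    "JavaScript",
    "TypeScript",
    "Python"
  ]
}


Query: skills[0]
Path: skills -> first element
Value: C++

C++


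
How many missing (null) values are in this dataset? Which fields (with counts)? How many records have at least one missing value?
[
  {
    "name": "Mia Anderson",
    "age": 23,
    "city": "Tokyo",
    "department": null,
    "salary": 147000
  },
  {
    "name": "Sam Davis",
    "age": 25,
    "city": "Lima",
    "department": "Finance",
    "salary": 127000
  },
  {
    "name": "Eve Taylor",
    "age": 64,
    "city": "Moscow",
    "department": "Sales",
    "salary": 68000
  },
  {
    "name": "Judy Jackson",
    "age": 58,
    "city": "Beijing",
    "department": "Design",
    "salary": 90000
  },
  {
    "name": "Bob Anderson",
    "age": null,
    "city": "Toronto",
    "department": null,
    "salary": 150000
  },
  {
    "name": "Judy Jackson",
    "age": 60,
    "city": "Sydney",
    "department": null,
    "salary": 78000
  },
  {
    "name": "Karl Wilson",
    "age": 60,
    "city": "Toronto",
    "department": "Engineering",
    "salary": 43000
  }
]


Checking for missing (null) values in 7 records:

  Mia Anderson: department
  Sam Davis: complete
  Eve Taylor: complete
  Judy Jackson: complete
  Bob Anderson: age, department
  Judy Jackson: department
  Karl Wilson: complete

Per field:
  name: 0 missing
  age: 1 missing
  city: 0 missing
  department: 3 missing
  salary: 0 missing

Total missing values: 4
Records with any missing: 3

4 missing values (age: 1, department: 3); 3 incomplete records


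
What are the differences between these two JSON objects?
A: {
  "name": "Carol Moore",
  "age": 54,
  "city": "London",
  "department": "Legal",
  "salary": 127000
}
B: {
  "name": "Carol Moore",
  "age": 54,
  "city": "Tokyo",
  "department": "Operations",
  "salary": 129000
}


Comparing each field (in key order):
  name: same
  age: same
  city: DIFFERENT
  department: DIFFERENT
  salary: DIFFERENT
Differences:
  city: London -> Tokyo
  department: Legal -> Operations
  salary: 127000 -> 129000

3 field(s) changed

3 changes: city, department, salary


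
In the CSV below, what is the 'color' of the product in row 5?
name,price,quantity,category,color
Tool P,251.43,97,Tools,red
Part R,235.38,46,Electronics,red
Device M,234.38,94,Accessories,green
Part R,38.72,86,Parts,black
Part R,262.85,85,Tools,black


Query: Row 5 ('Part R'), column 'color'
Value: black

black


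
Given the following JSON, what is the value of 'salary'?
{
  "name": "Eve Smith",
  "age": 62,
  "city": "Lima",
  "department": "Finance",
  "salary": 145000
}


Looking up field 'salary'
Value: 145000

145000


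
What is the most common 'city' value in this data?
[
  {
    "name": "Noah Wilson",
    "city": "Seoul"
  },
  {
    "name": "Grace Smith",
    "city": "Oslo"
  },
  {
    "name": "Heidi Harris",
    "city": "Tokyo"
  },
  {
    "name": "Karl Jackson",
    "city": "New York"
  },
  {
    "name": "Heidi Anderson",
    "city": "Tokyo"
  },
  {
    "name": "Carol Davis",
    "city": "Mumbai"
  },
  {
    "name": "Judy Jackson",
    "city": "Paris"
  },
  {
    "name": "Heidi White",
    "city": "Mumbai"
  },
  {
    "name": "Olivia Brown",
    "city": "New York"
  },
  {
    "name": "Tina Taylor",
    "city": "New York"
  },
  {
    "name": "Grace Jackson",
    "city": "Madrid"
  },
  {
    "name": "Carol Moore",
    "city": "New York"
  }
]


Counting 'city' values across 12 records:

  New York: 4 ####
  Tokyo: 2 ##
  Mumbai: 2 ##
  Seoul: 1 #
  Oslo: 1 #
  Paris: 1 #
  Madrid: 1 #

Most common: New York (4 times)

New York (4 times)


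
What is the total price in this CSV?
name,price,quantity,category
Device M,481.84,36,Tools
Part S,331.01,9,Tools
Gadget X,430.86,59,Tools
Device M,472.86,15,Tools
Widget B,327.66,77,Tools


Computing total price:
Values: [481.84, 331.01, 430.86, 472.86, 327.66]
Sum = 2044.23

2044.23


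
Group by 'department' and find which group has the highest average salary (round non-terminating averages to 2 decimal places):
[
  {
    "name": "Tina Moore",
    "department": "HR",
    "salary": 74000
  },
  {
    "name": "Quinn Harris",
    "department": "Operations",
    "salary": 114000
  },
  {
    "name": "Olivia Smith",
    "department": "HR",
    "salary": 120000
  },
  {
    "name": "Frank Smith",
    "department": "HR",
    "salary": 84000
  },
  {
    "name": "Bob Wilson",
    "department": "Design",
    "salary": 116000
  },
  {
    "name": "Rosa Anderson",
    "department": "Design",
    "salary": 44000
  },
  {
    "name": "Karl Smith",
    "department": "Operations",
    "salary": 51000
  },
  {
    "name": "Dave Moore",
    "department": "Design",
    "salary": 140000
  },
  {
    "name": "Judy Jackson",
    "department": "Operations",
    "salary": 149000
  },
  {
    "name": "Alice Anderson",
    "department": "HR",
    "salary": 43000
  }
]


Group by: department

Groups:
  Design: 3 people, avg salary = 300000/3 = $100000
  HR: 4 people, avg salary = 321000/4 = $80250
  Operations: 3 people, avg salary = 314000/3 ≈ $104666.67

Highest average salary: Operations (≈$104666.67)

Operations (≈$104666.67)


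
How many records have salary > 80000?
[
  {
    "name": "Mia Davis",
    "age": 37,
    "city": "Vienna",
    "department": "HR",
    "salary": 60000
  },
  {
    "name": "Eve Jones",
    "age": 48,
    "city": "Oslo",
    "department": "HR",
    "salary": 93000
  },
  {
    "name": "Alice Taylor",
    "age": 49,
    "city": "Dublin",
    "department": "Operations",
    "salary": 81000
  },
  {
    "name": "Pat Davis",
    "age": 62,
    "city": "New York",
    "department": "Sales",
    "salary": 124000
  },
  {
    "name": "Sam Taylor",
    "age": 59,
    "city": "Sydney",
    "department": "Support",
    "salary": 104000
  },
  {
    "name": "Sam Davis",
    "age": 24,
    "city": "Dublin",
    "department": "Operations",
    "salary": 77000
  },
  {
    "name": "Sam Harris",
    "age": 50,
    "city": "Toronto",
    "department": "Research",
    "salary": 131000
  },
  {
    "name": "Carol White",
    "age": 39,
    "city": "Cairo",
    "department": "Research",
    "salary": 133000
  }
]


Data: 8 records
Condition: salary > 80000

Checking each record:
  Mia Davis: 60000
  Eve Jones: 93000 MATCH
  Alice Taylor: 81000 MATCH
  Pat Davis: 124000 MATCH
  Sam Taylor: 104000 MATCH
  Sam Davis: 77000
  Sam Harris: 131000 MATCH
  Carol White: 133000 MATCH

Count: 6

6
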